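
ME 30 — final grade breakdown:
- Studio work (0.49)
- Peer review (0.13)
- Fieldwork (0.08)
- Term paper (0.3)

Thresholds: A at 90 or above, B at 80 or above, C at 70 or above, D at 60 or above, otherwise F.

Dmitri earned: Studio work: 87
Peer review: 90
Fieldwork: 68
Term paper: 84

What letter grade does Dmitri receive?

B

Weighted total:
  Studio work 87 × 0.49 = 42.63
  Peer review 90 × 0.13 = 11.7
  Fieldwork 68 × 0.08 = 5.44
  Term paper 84 × 0.3 = 25.2
Sum = 84.97
84.97 is ≥ 80 and < 90 → B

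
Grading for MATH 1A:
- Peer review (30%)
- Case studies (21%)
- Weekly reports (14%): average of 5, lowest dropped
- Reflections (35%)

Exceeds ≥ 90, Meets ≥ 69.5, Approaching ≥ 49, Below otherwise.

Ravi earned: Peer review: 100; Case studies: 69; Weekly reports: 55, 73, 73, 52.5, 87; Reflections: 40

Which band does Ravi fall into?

Weekly reports: drop 52.5 → average of remaining 4 = 288/4 = 72
Weighted total:
  Peer review 100 × 0.3 = 30
  Case studies 69 × 0.21 = 14.49
  Weekly reports 72 × 0.14 = 10.08
  Reflections 40 × 0.35 = 14
Sum = 68.57
68.57 is ≥ 49 and < 69.5 → Approaching

Approaching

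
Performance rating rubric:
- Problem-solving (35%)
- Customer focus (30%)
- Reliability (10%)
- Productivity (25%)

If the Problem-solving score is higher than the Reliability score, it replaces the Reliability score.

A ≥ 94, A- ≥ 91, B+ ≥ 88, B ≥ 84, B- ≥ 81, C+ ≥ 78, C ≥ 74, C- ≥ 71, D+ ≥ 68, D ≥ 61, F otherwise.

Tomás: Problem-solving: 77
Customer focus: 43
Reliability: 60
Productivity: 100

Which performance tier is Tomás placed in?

Problem-solving (77) > Reliability (60), so Reliability counts as 77.
Weighted total:
  Problem-solving 77 × 0.35 = 26.95
  Customer focus 43 × 0.3 = 12.9
  Reliability 77 × 0.1 = 7.7
  Productivity 100 × 0.25 = 25
Sum = 72.55
72.55 is ≥ 71 and < 74 → C-

C-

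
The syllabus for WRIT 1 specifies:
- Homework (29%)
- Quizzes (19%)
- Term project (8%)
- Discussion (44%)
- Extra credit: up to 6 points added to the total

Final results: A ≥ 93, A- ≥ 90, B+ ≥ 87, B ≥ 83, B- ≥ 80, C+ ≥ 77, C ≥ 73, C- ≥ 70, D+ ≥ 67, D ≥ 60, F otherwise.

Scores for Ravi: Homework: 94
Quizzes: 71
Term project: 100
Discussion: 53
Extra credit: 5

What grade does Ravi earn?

Weighted total:
  Homework 94 × 0.29 = 27.26
  Quizzes 71 × 0.19 = 13.49
  Term project 100 × 0.08 = 8
  Discussion 53 × 0.44 = 23.32
Sum = 72.07
Extra credit: 72.07 + 5 = 77.07
77.07 is ≥ 77 and < 80 → C+

C+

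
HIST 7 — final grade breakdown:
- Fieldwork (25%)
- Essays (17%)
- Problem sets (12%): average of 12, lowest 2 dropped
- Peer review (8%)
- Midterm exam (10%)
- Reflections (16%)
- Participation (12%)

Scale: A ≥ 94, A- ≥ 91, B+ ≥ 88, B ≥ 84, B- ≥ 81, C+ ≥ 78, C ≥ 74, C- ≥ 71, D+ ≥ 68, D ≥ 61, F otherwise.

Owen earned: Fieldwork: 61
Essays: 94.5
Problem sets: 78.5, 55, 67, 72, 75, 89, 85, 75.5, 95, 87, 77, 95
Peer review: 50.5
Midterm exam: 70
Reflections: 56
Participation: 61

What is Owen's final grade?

D+

Problem sets: drop 55, 67 → average of remaining 10 = 829/10 = 82.9
Weighted total:
  Fieldwork 61 × 0.25 = 15.25
  Essays 94.5 × 0.17 = 16.065
  Problem sets 82.9 × 0.12 = 9.948
  Peer review 50.5 × 0.08 = 4.04
  Midterm exam 70 × 0.1 = 7
  Reflections 56 × 0.16 = 8.96
  Participation 61 × 0.12 = 7.32
Sum = 68.583
68.583 is ≥ 68 and < 71 → D+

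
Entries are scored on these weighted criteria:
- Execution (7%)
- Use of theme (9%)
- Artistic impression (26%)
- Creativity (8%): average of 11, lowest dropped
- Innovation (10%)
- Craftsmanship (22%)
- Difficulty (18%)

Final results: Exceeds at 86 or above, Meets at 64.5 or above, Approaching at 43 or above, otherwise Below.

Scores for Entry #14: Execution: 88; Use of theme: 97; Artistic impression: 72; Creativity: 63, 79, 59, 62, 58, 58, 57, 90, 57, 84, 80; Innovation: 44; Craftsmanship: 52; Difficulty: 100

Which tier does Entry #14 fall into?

Meets

Creativity: drop 57 → average of remaining 10 = 690/10 = 69
Weighted total:
  Execution 88 × 0.07 = 6.16
  Use of theme 97 × 0.09 = 8.73
  Artistic impression 72 × 0.26 = 18.72
  Creativity 69 × 0.08 = 5.52
  Innovation 44 × 0.1 = 4.4
  Craftsmanship 52 × 0.22 = 11.44
  Difficulty 100 × 0.18 = 18
Sum = 72.97
72.97 is ≥ 64.5 and < 86 → Meets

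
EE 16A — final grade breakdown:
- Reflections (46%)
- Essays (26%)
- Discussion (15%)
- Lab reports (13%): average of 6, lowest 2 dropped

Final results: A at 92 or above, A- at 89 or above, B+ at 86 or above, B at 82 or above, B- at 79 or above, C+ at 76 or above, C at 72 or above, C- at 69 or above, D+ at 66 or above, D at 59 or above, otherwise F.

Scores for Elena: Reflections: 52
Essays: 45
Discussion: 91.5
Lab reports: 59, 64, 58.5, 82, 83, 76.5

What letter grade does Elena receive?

D

Lab reports: drop 58.5, 59 → average of remaining 4 = 305.5/4 = 76.375
Weighted total:
  Reflections 52 × 0.46 = 23.92
  Essays 45 × 0.26 = 11.7
  Discussion 91.5 × 0.15 = 13.725
  Lab reports 76.375 × 0.13 = 9.92875
Sum = 59.27375
59.27375 is ≥ 59 and < 66 → D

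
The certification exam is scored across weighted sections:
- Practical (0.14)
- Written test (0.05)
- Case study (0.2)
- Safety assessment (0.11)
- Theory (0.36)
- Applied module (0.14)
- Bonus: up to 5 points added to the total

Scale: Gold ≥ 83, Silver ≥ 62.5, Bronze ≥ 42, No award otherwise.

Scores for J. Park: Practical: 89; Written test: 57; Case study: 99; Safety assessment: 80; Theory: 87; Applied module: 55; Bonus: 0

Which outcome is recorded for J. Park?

Weighted total:
  Practical 89 × 0.14 = 12.46
  Written test 57 × 0.05 = 2.85
  Case study 99 × 0.2 = 19.8
  Safety assessment 80 × 0.11 = 8.8
  Theory 87 × 0.36 = 31.32
  Applied module 55 × 0.14 = 7.7
Sum = 82.93
Bonus: 82.93 + 0 = 82.93
82.93 is ≥ 62.5 and < 83 → Silver

Silver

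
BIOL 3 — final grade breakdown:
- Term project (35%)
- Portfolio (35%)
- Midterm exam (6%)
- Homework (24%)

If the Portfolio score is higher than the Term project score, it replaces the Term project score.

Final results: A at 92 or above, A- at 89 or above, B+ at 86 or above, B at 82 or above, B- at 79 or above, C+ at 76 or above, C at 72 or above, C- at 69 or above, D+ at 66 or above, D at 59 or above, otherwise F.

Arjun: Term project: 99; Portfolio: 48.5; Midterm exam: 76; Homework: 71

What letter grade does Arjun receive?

C

Portfolio (48.5) ≤ Term project (99), so Term project stays at 99.
Weighted total:
  Term project 99 × 0.35 = 34.65
  Portfolio 48.5 × 0.35 = 16.975
  Midterm exam 76 × 0.06 = 4.56
  Homework 71 × 0.24 = 17.04
Sum = 73.225
73.225 is ≥ 72 and < 76 → C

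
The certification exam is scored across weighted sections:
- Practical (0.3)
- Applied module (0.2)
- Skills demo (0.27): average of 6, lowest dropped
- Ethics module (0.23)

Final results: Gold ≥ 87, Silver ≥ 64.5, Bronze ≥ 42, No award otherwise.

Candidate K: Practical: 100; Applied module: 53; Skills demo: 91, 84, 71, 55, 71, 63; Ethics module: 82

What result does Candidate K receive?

Skills demo: drop 55 → average of remaining 5 = 380/5 = 76
Weighted total:
  Practical 100 × 0.3 = 30
  Applied module 53 × 0.2 = 10.6
  Skills demo 76 × 0.27 = 20.52
  Ethics module 82 × 0.23 = 18.86
Sum = 79.98
79.98 is ≥ 64.5 and < 87 → Silver

Silver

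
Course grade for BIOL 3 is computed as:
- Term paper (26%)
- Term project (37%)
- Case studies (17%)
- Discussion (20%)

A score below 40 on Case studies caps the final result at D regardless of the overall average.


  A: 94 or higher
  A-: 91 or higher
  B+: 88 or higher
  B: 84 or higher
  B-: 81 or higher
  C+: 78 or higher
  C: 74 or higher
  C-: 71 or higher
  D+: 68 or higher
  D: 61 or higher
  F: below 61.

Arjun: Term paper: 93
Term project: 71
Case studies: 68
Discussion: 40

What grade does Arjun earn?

D+

Case studies score 68 ≥ 40: minimum met.
Weighted total:
  Term paper 93 × 0.26 = 24.18
  Term project 71 × 0.37 = 26.27
  Case studies 68 × 0.17 = 11.56
  Discussion 40 × 0.2 = 8
Sum = 70.01
70.01 is ≥ 68 and < 71 → D+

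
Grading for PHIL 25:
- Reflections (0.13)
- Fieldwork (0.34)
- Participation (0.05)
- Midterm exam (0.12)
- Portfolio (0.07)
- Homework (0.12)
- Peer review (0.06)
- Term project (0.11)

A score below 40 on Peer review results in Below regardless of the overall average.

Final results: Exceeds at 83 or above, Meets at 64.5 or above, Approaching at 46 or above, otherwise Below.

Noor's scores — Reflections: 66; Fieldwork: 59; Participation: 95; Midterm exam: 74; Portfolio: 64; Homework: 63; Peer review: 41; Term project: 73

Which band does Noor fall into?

Peer review score 41 ≥ 40: minimum met.
Weighted total:
  Reflections 66 × 0.13 = 8.58
  Fieldwork 59 × 0.34 = 20.06
  Participation 95 × 0.05 = 4.75
  Midterm exam 74 × 0.12 = 8.88
  Portfolio 64 × 0.07 = 4.48
  Homework 63 × 0.12 = 7.56
  Peer review 41 × 0.06 = 2.46
  Term project 73 × 0.11 = 8.03
Sum = 64.8
64.8 is ≥ 64.5 and < 83 → Meets

Meets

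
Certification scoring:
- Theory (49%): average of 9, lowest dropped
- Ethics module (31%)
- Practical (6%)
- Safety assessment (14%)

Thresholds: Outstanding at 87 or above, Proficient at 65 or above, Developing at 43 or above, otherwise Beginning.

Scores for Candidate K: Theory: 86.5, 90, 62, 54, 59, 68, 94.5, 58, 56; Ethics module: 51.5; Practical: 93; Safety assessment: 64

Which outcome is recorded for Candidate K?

Proficient

Theory: drop 54 → average of remaining 8 = 574/8 = 71.75
Weighted total:
  Theory 71.75 × 0.49 = 35.1575
  Ethics module 51.5 × 0.31 = 15.965
  Practical 93 × 0.06 = 5.58
  Safety assessment 64 × 0.14 = 8.96
Sum = 65.6625
65.6625 is ≥ 65 and < 87 → Proficient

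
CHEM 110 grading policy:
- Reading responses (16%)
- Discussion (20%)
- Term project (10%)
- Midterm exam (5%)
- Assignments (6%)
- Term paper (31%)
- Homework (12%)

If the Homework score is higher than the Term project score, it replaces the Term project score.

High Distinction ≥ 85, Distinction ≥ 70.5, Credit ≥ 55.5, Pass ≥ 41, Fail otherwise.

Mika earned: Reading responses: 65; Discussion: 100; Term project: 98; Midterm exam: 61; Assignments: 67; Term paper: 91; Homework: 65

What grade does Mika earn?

Homework (65) ≤ Term project (98), so Term project stays at 98.
Weighted total:
  Reading responses 65 × 0.16 = 10.4
  Discussion 100 × 0.2 = 20
  Term project 98 × 0.1 = 9.8
  Midterm exam 61 × 0.05 = 3.05
  Assignments 67 × 0.06 = 4.02
  Term paper 91 × 0.31 = 28.21
  Homework 65 × 0.12 = 7.8
Sum = 83.28
83.28 is ≥ 70.5 and < 85 → Distinction

Distinction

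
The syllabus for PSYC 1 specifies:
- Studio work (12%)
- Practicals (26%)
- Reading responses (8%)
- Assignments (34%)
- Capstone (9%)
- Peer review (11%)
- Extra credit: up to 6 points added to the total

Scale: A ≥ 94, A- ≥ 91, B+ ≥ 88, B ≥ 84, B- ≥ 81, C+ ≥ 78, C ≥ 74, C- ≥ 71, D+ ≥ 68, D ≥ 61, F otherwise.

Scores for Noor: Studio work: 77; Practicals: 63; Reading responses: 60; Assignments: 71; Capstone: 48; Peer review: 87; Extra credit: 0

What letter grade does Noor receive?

D+

Weighted total:
  Studio work 77 × 0.12 = 9.24
  Practicals 63 × 0.26 = 16.38
  Reading responses 60 × 0.08 = 4.8
  Assignments 71 × 0.34 = 24.14
  Capstone 48 × 0.09 = 4.32
  Peer review 87 × 0.11 = 9.57
Sum = 68.45
Extra credit: 68.45 + 0 = 68.45
68.45 is ≥ 68 and < 71 → D+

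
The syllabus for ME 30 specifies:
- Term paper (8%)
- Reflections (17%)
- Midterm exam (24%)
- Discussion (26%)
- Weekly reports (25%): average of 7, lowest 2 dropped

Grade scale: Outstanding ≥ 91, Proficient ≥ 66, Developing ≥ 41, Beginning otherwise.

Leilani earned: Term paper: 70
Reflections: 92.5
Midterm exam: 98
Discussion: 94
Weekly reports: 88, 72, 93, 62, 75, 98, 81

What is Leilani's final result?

Weekly reports: drop 62, 72 → average of remaining 5 = 435/5 = 87
Weighted total:
  Term paper 70 × 0.08 = 5.6
  Reflections 92.5 × 0.17 = 15.725
  Midterm exam 98 × 0.24 = 23.52
  Discussion 94 × 0.26 = 24.44
  Weekly reports 87 × 0.25 = 21.75
Sum = 91.035
91.035 ≥ 91 → Outstanding

Outstanding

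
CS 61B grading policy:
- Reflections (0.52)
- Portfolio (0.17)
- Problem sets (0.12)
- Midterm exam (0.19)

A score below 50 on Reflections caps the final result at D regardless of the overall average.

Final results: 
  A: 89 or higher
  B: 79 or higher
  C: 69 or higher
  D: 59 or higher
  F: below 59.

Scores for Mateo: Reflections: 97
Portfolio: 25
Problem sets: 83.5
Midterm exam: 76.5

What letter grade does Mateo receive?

B

Reflections score 97 ≥ 50: minimum met.
Weighted total:
  Reflections 97 × 0.52 = 50.44
  Portfolio 25 × 0.17 = 4.25
  Problem sets 83.5 × 0.12 = 10.02
  Midterm exam 76.5 × 0.19 = 14.535
Sum = 79.245
79.245 is ≥ 79 and < 89 → B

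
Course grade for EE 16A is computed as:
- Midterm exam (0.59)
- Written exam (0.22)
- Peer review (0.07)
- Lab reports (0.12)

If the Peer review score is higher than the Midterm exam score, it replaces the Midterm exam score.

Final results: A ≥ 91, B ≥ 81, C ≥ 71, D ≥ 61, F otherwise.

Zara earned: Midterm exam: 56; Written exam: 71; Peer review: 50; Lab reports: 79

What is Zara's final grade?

D

Peer review (50) ≤ Midterm exam (56), so Midterm exam stays at 56.
Weighted total:
  Midterm exam 56 × 0.59 = 33.04
  Written exam 71 × 0.22 = 15.62
  Peer review 50 × 0.07 = 3.5
  Lab reports 79 × 0.12 = 9.48
Sum = 61.64
61.64 is ≥ 61 and < 71 → D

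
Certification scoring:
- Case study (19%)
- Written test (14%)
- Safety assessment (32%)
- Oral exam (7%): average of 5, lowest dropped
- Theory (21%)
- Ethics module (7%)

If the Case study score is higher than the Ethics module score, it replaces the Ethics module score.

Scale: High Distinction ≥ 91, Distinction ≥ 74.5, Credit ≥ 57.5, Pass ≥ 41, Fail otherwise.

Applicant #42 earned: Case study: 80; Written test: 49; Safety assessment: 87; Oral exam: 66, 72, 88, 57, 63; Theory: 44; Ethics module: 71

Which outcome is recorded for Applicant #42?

Credit

Oral exam: drop 57 → average of remaining 4 = 289/4 = 72.25
Case study (80) > Ethics module (71), so Ethics module counts as 80.
Weighted total:
  Case study 80 × 0.19 = 15.2
  Written test 49 × 0.14 = 6.86
  Safety assessment 87 × 0.32 = 27.84
  Oral exam 72.25 × 0.07 = 5.0575
  Theory 44 × 0.21 = 9.24
  Ethics module 80 × 0.07 = 5.6
Sum = 69.7975
69.7975 is ≥ 57.5 and < 74.5 → Credit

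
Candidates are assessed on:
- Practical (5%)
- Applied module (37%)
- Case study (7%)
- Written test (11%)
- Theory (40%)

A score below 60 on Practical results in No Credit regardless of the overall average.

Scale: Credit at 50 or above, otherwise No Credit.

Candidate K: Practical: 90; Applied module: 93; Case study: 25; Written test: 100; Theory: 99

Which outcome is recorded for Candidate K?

Credit

Practical score 90 ≥ 60: minimum met.
Weighted total:
  Practical 90 × 0.05 = 4.5
  Applied module 93 × 0.37 = 34.41
  Case study 25 × 0.07 = 1.75
  Written test 100 × 0.11 = 11
  Theory 99 × 0.4 = 39.6
Sum = 91.26
91.26 ≥ 50 → Credit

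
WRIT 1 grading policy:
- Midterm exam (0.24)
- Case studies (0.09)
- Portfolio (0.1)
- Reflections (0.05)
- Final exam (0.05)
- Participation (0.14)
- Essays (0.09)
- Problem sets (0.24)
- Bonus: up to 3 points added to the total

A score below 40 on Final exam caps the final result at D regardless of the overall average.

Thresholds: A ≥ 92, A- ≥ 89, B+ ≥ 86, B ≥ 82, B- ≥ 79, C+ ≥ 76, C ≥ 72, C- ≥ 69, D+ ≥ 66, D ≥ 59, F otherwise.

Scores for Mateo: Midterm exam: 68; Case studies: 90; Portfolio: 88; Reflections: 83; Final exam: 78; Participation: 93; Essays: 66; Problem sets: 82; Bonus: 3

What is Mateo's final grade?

Final exam score 78 ≥ 40: minimum met.
Weighted total:
  Midterm exam 68 × 0.24 = 16.32
  Case studies 90 × 0.09 = 8.1
  Portfolio 88 × 0.1 = 8.8
  Reflections 83 × 0.05 = 4.15
  Final exam 78 × 0.05 = 3.9
  Participation 93 × 0.14 = 13.02
  Essays 66 × 0.09 = 5.94
  Problem sets 82 × 0.24 = 19.68
Sum = 79.91
Bonus: 79.91 + 3 = 82.91
82.91 is ≥ 82 and < 86 → B

B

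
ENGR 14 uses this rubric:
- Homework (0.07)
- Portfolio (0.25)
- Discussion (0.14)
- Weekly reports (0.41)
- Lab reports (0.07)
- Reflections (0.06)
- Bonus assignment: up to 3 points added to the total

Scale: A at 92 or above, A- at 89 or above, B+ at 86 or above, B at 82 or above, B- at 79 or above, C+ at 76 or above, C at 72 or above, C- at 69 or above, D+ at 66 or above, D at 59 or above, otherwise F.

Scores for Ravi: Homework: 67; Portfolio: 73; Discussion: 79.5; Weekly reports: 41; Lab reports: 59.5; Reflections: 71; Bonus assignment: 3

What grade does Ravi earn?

D

Weighted total:
  Homework 67 × 0.07 = 4.69
  Portfolio 73 × 0.25 = 18.25
  Discussion 79.5 × 0.14 = 11.13
  Weekly reports 41 × 0.41 = 16.81
  Lab reports 59.5 × 0.07 = 4.165
  Reflections 71 × 0.06 = 4.26
Sum = 59.305
Bonus assignment: 59.305 + 3 = 62.305
62.305 is ≥ 59 and < 66 → D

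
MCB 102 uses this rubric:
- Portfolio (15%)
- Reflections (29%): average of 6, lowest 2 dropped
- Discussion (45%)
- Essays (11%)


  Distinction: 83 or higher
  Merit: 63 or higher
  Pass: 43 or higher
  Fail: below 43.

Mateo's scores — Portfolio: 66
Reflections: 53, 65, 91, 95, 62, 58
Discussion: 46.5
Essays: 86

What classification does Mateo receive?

Reflections: drop 53, 58 → average of remaining 4 = 313/4 = 78.25
Weighted total:
  Portfolio 66 × 0.15 = 9.9
  Reflections 78.25 × 0.29 = 22.6925
  Discussion 46.5 × 0.45 = 20.925
  Essays 86 × 0.11 = 9.46
Sum = 62.9775
62.9775 is ≥ 43 and < 63 → Pass

Pass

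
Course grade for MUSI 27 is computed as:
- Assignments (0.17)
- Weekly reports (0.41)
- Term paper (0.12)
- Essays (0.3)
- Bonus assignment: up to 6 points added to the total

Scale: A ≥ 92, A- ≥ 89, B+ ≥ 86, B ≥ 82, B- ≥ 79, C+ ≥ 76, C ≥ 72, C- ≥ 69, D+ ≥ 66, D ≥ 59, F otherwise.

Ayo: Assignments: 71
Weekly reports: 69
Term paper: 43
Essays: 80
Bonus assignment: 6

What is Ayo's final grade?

C

Weighted total:
  Assignments 71 × 0.17 = 12.07
  Weekly reports 69 × 0.41 = 28.29
  Term paper 43 × 0.12 = 5.16
  Essays 80 × 0.3 = 24
Sum = 69.52
Bonus assignment: 69.52 + 6 = 75.52
75.52 is ≥ 72 and < 76 → C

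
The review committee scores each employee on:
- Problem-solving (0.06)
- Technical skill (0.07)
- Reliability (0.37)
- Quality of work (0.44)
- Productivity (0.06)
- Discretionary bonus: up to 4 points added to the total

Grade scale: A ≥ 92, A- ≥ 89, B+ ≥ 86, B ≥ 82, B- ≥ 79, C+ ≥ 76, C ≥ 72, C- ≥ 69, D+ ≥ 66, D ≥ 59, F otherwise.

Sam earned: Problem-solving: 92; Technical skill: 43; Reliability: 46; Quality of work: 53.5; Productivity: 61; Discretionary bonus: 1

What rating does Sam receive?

F

Weighted total:
  Problem-solving 92 × 0.06 = 5.52
  Technical skill 43 × 0.07 = 3.01
  Reliability 46 × 0.37 = 17.02
  Quality of work 53.5 × 0.44 = 23.54
  Productivity 61 × 0.06 = 3.66
Sum = 52.75
Discretionary bonus: 52.75 + 1 = 53.75
53.75 < 59 → F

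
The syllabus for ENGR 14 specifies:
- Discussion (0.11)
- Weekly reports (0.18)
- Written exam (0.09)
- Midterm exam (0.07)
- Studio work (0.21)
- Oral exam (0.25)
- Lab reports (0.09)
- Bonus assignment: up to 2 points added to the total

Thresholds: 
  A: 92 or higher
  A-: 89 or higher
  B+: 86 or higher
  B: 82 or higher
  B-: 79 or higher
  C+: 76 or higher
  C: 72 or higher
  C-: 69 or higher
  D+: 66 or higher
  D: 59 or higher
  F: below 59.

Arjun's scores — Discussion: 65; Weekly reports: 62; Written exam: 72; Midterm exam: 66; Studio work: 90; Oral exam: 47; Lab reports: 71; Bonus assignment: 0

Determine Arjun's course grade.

Weighted total:
  Discussion 65 × 0.11 = 7.15
  Weekly reports 62 × 0.18 = 11.16
  Written exam 72 × 0.09 = 6.48
  Midterm exam 66 × 0.07 = 4.62
  Studio work 90 × 0.21 = 18.9
  Oral exam 47 × 0.25 = 11.75
  Lab reports 71 × 0.09 = 6.39
Sum = 66.45
Bonus assignment: 66.45 + 0 = 66.45
66.45 is ≥ 66 and < 69 → D+

D+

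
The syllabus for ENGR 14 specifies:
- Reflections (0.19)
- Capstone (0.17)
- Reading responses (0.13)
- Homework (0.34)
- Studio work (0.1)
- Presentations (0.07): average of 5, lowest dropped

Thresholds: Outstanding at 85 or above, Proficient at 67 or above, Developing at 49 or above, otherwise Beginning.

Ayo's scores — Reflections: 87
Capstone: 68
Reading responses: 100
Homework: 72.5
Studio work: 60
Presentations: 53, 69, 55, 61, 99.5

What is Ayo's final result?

Proficient

Presentations: drop 53 → average of remaining 4 = 284.5/4 = 71.125
Weighted total:
  Reflections 87 × 0.19 = 16.53
  Capstone 68 × 0.17 = 11.56
  Reading responses 100 × 0.13 = 13
  Homework 72.5 × 0.34 = 24.65
  Studio work 60 × 0.1 = 6
  Presentations 71.125 × 0.07 = 4.97875
Sum = 76.71875
76.71875 is ≥ 67 and < 85 → Proficient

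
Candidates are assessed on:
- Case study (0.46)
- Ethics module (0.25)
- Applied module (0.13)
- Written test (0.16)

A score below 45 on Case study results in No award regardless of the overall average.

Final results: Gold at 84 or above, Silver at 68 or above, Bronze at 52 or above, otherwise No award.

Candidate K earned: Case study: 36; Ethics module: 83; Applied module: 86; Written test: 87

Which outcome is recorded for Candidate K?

Case study score 36 < 45: minimum not met.
Weighted total:
  Case study 36 × 0.46 = 16.56
  Ethics module 83 × 0.25 = 20.75
  Applied module 86 × 0.13 = 11.18
  Written test 87 × 0.16 = 13.92
Sum = 62.41
Because the Case study minimum was not met, the result is No award.

No award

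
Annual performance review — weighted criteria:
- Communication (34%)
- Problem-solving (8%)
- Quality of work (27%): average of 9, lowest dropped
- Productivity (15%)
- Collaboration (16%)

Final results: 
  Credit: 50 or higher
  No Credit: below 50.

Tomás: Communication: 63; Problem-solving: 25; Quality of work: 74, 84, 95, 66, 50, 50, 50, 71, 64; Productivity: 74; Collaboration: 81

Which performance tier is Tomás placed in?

Quality of work: drop 50 → average of remaining 8 = 554/8 = 69.25
Weighted total:
  Communication 63 × 0.34 = 21.42
  Problem-solving 25 × 0.08 = 2
  Quality of work 69.25 × 0.27 = 18.6975
  Productivity 74 × 0.15 = 11.1
  Collaboration 81 × 0.16 = 12.96
Sum = 66.1775
66.1775 ≥ 50 → Credit

Credit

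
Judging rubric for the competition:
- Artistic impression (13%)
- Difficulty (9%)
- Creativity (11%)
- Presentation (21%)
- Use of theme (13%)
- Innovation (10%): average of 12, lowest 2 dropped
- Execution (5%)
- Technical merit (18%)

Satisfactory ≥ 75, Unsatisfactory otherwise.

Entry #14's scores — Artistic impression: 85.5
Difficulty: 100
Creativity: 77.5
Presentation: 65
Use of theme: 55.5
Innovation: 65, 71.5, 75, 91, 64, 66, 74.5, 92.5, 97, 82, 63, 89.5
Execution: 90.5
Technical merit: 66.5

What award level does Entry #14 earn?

Innovation: drop 63, 64 → average of remaining 10 = 804/10 = 80.4
Weighted total:
  Artistic impression 85.5 × 0.13 = 11.115
  Difficulty 100 × 0.09 = 9
  Creativity 77.5 × 0.11 = 8.525
  Presentation 65 × 0.21 = 13.65
  Use of theme 55.5 × 0.13 = 7.215
  Innovation 80.4 × 0.1 = 8.04
  Execution 90.5 × 0.05 = 4.525
  Technical merit 66.5 × 0.18 = 11.97
Sum = 74.04
74.04 < 75 → Unsatisfactory

Unsatisfactory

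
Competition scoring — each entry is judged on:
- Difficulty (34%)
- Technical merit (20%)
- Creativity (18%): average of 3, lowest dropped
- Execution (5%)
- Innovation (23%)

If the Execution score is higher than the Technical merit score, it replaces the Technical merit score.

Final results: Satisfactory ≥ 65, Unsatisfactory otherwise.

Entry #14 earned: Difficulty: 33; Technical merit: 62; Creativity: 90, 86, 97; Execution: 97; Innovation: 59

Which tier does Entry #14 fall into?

Satisfactory

Creativity: drop 86 → average of remaining 2 = 187/2 = 93.5
Execution (97) > Technical merit (62), so Technical merit counts as 97.
Weighted total:
  Difficulty 33 × 0.34 = 11.22
  Technical merit 97 × 0.2 = 19.4
  Creativity 93.5 × 0.18 = 16.83
  Execution 97 × 0.05 = 4.85
  Innovation 59 × 0.23 = 13.57
Sum = 65.87
65.87 ≥ 65 → Satisfactory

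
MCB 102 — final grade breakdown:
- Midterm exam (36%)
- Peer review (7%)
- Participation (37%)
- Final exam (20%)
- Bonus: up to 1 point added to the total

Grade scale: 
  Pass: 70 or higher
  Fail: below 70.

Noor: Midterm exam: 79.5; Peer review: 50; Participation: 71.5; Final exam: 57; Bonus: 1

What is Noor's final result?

Pass

Weighted total:
  Midterm exam 79.5 × 0.36 = 28.62
  Peer review 50 × 0.07 = 3.5
  Participation 71.5 × 0.37 = 26.455
  Final exam 57 × 0.2 = 11.4
Sum = 69.975
Bonus: 69.975 + 1 = 70.975
70.975 ≥ 70 → Pass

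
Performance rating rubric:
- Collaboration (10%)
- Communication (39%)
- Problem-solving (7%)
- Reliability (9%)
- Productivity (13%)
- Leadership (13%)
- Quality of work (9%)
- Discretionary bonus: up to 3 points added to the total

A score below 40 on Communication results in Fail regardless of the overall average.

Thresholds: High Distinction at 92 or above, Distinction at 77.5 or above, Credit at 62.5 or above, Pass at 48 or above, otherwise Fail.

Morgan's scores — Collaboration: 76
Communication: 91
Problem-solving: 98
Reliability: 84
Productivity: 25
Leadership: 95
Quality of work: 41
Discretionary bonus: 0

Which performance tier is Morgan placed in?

Credit

Communication score 91 ≥ 40: minimum met.
Weighted total:
  Collaboration 76 × 0.1 = 7.6
  Communication 91 × 0.39 = 35.49
  Problem-solving 98 × 0.07 = 6.86
  Reliability 84 × 0.09 = 7.56
  Productivity 25 × 0.13 = 3.25
  Leadership 95 × 0.13 = 12.35
  Quality of work 41 × 0.09 = 3.69
Sum = 76.8
Discretionary bonus: 76.8 + 0 = 76.8
76.8 is ≥ 62.5 and < 77.5 → Credit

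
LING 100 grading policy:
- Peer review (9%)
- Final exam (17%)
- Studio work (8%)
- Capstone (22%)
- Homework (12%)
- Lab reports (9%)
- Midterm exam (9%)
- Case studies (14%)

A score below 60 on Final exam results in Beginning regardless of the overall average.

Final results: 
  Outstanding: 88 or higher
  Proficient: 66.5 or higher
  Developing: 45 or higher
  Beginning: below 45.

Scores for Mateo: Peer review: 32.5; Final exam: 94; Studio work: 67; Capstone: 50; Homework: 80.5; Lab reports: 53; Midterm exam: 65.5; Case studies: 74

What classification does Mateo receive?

Final exam score 94 ≥ 60: minimum met.
Weighted total:
  Peer review 32.5 × 0.09 = 2.925
  Final exam 94 × 0.17 = 15.98
  Studio work 67 × 0.08 = 5.36
  Capstone 50 × 0.22 = 11
  Homework 80.5 × 0.12 = 9.66
  Lab reports 53 × 0.09 = 4.77
  Midterm exam 65.5 × 0.09 = 5.895
  Case studies 74 × 0.14 = 10.36
Sum = 65.95
65.95 is ≥ 45 and < 66.5 → Developing

Developing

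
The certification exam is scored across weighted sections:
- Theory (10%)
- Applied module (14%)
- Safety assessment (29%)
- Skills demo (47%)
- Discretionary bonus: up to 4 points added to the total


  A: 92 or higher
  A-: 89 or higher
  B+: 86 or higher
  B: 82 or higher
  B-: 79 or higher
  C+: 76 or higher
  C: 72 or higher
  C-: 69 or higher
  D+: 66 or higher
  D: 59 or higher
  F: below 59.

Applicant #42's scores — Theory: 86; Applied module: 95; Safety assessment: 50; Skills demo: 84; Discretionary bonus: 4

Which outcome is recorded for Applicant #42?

B-

Weighted total:
  Theory 86 × 0.1 = 8.6
  Applied module 95 × 0.14 = 13.3
  Safety assessment 50 × 0.29 = 14.5
  Skills demo 84 × 0.47 = 39.48
Sum = 75.88
Discretionary bonus: 75.88 + 4 = 79.88
79.88 is ≥ 79 and < 82 → B-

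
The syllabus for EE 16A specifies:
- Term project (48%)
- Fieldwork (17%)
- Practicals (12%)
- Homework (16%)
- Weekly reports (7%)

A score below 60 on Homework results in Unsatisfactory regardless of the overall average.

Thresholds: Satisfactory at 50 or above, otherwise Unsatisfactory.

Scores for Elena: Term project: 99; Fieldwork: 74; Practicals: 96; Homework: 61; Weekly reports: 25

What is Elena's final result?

Satisfactory

Homework score 61 ≥ 60: minimum met.
Weighted total:
  Term project 99 × 0.48 = 47.52
  Fieldwork 74 × 0.17 = 12.58
  Practicals 96 × 0.12 = 11.52
  Homework 61 × 0.16 = 9.76
  Weekly reports 25 × 0.07 = 1.75
Sum = 83.13
83.13 ≥ 50 → Satisfactory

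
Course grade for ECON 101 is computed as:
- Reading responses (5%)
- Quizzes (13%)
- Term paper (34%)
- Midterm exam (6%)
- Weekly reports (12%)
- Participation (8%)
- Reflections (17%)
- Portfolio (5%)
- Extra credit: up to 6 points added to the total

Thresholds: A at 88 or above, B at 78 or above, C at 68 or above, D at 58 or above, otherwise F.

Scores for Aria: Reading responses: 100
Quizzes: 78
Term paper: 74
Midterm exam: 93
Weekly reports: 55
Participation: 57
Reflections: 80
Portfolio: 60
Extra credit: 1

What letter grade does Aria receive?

Weighted total:
  Reading responses 100 × 0.05 = 5
  Quizzes 78 × 0.13 = 10.14
  Term paper 74 × 0.34 = 25.16
  Midterm exam 93 × 0.06 = 5.58
  Weekly reports 55 × 0.12 = 6.6
  Participation 57 × 0.08 = 4.56
  Reflections 80 × 0.17 = 13.6
  Portfolio 60 × 0.05 = 3
Sum = 73.64
Extra credit: 73.64 + 1 = 74.64
74.64 is ≥ 68 and < 78 → C

C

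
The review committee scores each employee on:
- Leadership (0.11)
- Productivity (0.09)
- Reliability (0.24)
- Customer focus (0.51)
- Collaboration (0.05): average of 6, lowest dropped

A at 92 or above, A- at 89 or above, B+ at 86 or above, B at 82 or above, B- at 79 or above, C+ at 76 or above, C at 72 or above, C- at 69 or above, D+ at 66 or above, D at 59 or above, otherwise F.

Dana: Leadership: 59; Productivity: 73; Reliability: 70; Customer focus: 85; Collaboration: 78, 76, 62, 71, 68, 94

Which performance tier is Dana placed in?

Collaboration: drop 62 → average of remaining 5 = 387/5 = 77.4
Weighted total:
  Leadership 59 × 0.11 = 6.49
  Productivity 73 × 0.09 = 6.57
  Reliability 70 × 0.24 = 16.8
  Customer focus 85 × 0.51 = 43.35
  Collaboration 77.4 × 0.05 = 3.87
Sum = 77.08
77.08 is ≥ 76 and < 79 → C+

C+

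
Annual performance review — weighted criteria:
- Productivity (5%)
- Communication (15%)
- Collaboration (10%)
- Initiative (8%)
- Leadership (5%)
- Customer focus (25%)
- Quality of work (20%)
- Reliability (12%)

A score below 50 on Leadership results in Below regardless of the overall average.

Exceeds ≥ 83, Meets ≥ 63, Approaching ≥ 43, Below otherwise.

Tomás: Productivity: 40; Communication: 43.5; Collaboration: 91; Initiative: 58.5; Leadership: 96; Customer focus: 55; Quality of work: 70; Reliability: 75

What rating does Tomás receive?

Leadership score 96 ≥ 50: minimum met.
Weighted total:
  Productivity 40 × 0.05 = 2
  Communication 43.5 × 0.15 = 6.525
  Collaboration 91 × 0.1 = 9.1
  Initiative 58.5 × 0.08 = 4.68
  Leadership 96 × 0.05 = 4.8
  Customer focus 55 × 0.25 = 13.75
  Quality of work 70 × 0.2 = 14
  Reliability 75 × 0.12 = 9
Sum = 63.855
63.855 is ≥ 63 and < 83 → Meets

Meets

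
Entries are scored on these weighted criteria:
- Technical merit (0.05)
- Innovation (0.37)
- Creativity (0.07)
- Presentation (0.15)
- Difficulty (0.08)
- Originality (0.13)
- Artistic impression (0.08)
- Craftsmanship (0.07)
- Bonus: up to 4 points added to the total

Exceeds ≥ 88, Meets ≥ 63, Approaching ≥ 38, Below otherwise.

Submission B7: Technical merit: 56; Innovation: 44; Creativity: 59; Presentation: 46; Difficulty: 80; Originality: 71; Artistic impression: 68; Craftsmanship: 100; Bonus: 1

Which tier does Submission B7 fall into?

Weighted total:
  Technical merit 56 × 0.05 = 2.8
  Innovation 44 × 0.37 = 16.28
  Creativity 59 × 0.07 = 4.13
  Presentation 46 × 0.15 = 6.9
  Difficulty 80 × 0.08 = 6.4
  Originality 71 × 0.13 = 9.23
  Artistic impression 68 × 0.08 = 5.44
  Craftsmanship 100 × 0.07 = 7
Sum = 58.18
Bonus: 58.18 + 1 = 59.18
59.18 is ≥ 38 and < 63 → Approaching

Approaching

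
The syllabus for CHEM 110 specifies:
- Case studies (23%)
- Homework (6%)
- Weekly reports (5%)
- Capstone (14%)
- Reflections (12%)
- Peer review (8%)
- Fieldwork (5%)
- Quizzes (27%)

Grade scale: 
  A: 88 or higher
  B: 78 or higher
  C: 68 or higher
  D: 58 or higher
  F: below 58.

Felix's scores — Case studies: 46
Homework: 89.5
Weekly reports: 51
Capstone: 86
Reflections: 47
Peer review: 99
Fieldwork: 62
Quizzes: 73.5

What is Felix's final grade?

Weighted total:
  Case studies 46 × 0.23 = 10.58
  Homework 89.5 × 0.06 = 5.37
  Weekly reports 51 × 0.05 = 2.55
  Capstone 86 × 0.14 = 12.04
  Reflections 47 × 0.12 = 5.64
  Peer review 99 × 0.08 = 7.92
  Fieldwork 62 × 0.05 = 3.1
  Quizzes 73.5 × 0.27 = 19.845
Sum = 67.045
67.045 is ≥ 58 and < 68 → D

D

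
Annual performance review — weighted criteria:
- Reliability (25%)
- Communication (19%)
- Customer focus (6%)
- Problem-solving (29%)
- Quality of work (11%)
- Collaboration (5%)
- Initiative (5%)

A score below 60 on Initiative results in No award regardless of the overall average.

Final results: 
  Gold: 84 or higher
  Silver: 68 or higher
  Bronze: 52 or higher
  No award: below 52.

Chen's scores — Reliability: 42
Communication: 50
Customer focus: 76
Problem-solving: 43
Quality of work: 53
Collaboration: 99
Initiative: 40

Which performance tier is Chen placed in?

No award

Initiative score 40 < 60: minimum not met.
Weighted total:
  Reliability 42 × 0.25 = 10.5
  Communication 50 × 0.19 = 9.5
  Customer focus 76 × 0.06 = 4.56
  Problem-solving 43 × 0.29 = 12.47
  Quality of work 53 × 0.11 = 5.83
  Collaboration 99 × 0.05 = 4.95
  Initiative 40 × 0.05 = 2
Sum = 49.81
Because the Initiative minimum was not met, the result is No award.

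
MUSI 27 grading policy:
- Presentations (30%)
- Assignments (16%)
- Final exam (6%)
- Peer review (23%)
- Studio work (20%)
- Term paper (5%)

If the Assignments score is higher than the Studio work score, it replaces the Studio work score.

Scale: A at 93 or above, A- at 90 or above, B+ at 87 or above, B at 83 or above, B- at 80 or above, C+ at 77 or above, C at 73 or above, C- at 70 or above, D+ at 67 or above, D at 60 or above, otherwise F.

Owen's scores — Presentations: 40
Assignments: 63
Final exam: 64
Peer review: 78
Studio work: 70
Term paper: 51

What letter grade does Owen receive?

D

Assignments (63) ≤ Studio work (70), so Studio work stays at 70.
Weighted total:
  Presentations 40 × 0.3 = 12
  Assignments 63 × 0.16 = 10.08
  Final exam 64 × 0.06 = 3.84
  Peer review 78 × 0.23 = 17.94
  Studio work 70 × 0.2 = 14
  Term paper 51 × 0.05 = 2.55
Sum = 60.41
60.41 is ≥ 60 and < 67 → D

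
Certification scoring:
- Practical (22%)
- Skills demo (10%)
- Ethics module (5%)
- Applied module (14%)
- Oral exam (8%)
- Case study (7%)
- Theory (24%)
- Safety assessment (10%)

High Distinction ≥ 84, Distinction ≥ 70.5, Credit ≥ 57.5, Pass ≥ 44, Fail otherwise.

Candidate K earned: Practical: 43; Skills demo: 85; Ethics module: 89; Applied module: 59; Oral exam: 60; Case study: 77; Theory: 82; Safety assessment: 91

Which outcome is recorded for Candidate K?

Weighted total:
  Practical 43 × 0.22 = 9.46
  Skills demo 85 × 0.1 = 8.5
  Ethics module 89 × 0.05 = 4.45
  Applied module 59 × 0.14 = 8.26
  Oral exam 60 × 0.08 = 4.8
  Case study 77 × 0.07 = 5.39
  Theory 82 × 0.24 = 19.68
  Safety assessment 91 × 0.1 = 9.1
Sum = 69.64
69.64 is ≥ 57.5 and < 70.5 → Credit

Credit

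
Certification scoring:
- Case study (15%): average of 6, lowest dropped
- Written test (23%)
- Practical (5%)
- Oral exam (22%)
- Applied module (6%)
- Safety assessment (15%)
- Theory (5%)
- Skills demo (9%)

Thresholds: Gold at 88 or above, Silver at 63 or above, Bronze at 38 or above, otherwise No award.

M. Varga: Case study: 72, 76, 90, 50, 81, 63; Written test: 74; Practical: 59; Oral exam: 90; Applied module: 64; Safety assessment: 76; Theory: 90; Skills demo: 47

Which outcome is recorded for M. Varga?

Silver

Case study: drop 50 → average of remaining 5 = 382/5 = 76.4
Weighted total:
  Case study 76.4 × 0.15 = 11.46
  Written test 74 × 0.23 = 17.02
  Practical 59 × 0.05 = 2.95
  Oral exam 90 × 0.22 = 19.8
  Applied module 64 × 0.06 = 3.84
  Safety assessment 76 × 0.15 = 11.4
  Theory 90 × 0.05 = 4.5
  Skills demo 47 × 0.09 = 4.23
Sum = 75.2
75.2 is ≥ 63 and < 88 → Silver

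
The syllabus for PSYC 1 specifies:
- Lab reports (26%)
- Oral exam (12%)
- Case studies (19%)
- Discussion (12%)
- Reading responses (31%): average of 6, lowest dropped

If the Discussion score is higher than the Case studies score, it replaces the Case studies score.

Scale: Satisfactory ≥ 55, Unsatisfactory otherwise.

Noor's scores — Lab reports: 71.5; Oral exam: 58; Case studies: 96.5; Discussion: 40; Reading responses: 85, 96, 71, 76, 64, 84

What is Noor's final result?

Satisfactory

Reading responses: drop 64 → average of remaining 5 = 412/5 = 82.4
Discussion (40) ≤ Case studies (96.5), so Case studies stays at 96.5.
Weighted total:
  Lab reports 71.5 × 0.26 = 18.59
  Oral exam 58 × 0.12 = 6.96
  Case studies 96.5 × 0.19 = 18.335
  Discussion 40 × 0.12 = 4.8
  Reading responses 82.4 × 0.31 = 25.544
Sum = 74.229
74.229 ≥ 55 → Satisfactory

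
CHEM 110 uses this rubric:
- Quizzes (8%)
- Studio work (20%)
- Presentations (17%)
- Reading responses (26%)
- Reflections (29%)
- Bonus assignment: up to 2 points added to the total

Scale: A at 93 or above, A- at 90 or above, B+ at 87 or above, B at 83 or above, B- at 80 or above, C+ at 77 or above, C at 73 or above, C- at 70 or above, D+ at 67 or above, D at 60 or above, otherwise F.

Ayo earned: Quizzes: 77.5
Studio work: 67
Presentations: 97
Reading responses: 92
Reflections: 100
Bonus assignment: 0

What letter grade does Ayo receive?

Weighted total:
  Quizzes 77.5 × 0.08 = 6.2
  Studio work 67 × 0.2 = 13.4
  Presentations 97 × 0.17 = 16.49
  Reading responses 92 × 0.26 = 23.92
  Reflections 100 × 0.29 = 29
Sum = 89.01
Bonus assignment: 89.01 + 0 = 89.01
89.01 is ≥ 87 and < 90 → B+

B+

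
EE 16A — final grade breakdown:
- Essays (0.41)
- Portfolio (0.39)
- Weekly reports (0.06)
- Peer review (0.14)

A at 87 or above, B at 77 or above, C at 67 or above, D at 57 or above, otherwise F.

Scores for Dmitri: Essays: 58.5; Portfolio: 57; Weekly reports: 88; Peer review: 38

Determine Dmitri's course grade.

Weighted total:
  Essays 58.5 × 0.41 = 23.985
  Portfolio 57 × 0.39 = 22.23
  Weekly reports 88 × 0.06 = 5.28
  Peer review 38 × 0.14 = 5.32
Sum = 56.815
56.815 < 57 → F

F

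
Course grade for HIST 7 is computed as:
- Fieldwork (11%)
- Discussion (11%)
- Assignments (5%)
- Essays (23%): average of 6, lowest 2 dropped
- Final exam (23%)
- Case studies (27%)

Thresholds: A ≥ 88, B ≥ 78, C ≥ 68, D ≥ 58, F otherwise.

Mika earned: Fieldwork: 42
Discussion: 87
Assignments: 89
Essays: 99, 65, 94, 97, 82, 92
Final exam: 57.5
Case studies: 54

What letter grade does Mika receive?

Essays: drop 65, 82 → average of remaining 4 = 382/4 = 95.5
Weighted total:
  Fieldwork 42 × 0.11 = 4.62
  Discussion 87 × 0.11 = 9.57
  Assignments 89 × 0.05 = 4.45
  Essays 95.5 × 0.23 = 21.965
  Final exam 57.5 × 0.23 = 13.225
  Case studies 54 × 0.27 = 14.58
Sum = 68.41
68.41 is ≥ 68 and < 78 → C

C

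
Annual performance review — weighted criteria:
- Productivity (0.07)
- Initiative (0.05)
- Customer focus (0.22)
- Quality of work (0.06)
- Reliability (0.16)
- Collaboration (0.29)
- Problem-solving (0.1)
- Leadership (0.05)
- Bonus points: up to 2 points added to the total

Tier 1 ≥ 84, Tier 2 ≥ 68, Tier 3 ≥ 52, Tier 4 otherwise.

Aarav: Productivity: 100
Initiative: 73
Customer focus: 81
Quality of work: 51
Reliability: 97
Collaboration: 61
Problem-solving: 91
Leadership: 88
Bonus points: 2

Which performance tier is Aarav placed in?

Weighted total:
  Productivity 100 × 0.07 = 7
  Initiative 73 × 0.05 = 3.65
  Customer focus 81 × 0.22 = 17.82
  Quality of work 51 × 0.06 = 3.06
  Reliability 97 × 0.16 = 15.52
  Collaboration 61 × 0.29 = 17.69
  Problem-solving 91 × 0.1 = 9.1
  Leadership 88 × 0.05 = 4.4
Sum = 78.24
Bonus points: 78.24 + 2 = 80.24
80.24 is ≥ 68 and < 84 → Tier 2

Tier 2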